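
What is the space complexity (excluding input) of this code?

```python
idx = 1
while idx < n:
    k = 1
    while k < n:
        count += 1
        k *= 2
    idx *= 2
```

Space complexity: O(1).
Only a constant amount of auxiliary storage is used; nothing grows with n.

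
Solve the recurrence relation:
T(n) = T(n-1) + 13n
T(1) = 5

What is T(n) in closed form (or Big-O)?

Unrolling: T(n) = 5 + 13*(2 + 3 + ... + n) = 5 + 13*(n(n+1)/2 - 1) = O(n^2).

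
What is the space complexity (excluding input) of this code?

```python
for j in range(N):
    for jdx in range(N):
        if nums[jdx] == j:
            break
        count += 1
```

Space complexity: O(1).
Only a constant amount of auxiliary storage is used; nothing grows with n.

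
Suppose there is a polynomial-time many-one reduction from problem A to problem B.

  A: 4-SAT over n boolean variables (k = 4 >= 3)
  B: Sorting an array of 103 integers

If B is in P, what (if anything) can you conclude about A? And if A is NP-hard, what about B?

A poly-time reduction A <=_p B means any A-instance can be transformed to a B-instance in poly time.
If B is in P: compose the reduction with B's poly-time algorithm to solve A in poly time, so A is in P.
If A is NP-hard: every NP problem reduces to A, which reduces to B; composing reductions, every NP problem reduces to B, so B is NP-hard.
(Here in fact A is NP-complete and B is in P, so no such reduction is known -- its existence would imply P = NP; the analysis concerns only what the assumed reduction would or would not let you conclude.)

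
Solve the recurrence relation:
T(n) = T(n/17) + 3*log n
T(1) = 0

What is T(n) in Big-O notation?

Each of the log_17(n) levels adds O(log n). T(n) = O(log^2 n).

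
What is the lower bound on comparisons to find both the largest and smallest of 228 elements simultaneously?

Pair elements first (floor(228/2) comparisons), then find max among winners and min among losers. Total: ceil(3*228/2) - 2 = 340 comparisons.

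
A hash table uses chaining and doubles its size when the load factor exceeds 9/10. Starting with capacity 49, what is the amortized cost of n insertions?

Rehashing occurs when load exceeds 9/10. Total rehash cost is geometric series summing to O(n). Each insertion itself is O(1). Amortized: O(1).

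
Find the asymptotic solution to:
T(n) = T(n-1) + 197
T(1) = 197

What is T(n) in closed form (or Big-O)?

Unrolling: T(n) = T(n-1) + 197 = T(n-2) + 2*197 = ... = T(1) + (n-1)*197 = 197 + (n-1)*197 = 197n.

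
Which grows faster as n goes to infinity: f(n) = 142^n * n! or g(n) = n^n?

f(n) = 142^n * n! grows faster: by Stirling n! ~ sqrt(2 pi n)(n/e)^n, so 142^n n! / n^n ~ (142/e)^n sqrt(2 pi n) -> infinity since 142/e > 1.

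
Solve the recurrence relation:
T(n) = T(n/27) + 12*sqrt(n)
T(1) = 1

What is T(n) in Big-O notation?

Each level contributes sqrt(n/27^k). Geometric series with ratio 1/sqrt(27) < 1 sums to O(sqrt(n)).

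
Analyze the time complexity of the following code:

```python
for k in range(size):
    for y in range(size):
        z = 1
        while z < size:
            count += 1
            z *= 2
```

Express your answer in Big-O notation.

Time complexity: O(n^2 log n).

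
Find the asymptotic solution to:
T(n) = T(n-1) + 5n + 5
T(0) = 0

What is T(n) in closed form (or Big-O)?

Dominant term in sum is 5*sum(i, i=1..n) = 5*n*(n+1)/2 = O(n^2).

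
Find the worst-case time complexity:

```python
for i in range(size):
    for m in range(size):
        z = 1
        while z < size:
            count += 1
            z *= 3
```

Time complexity: O(n^2 log n).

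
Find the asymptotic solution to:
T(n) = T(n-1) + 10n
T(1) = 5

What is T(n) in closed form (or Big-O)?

Unrolling: T(n) = 5 + 10*(2 + 3 + ... + n) = 5 + 10*(n(n+1)/2 - 1) = O(n^2).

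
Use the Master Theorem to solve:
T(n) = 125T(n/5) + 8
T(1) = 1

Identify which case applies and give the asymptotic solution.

a=125, b=5, f(n)=8.
log_5(125) = 3 > 0.
Since f(n) = O(n^0) is polynomially smaller than n^3, Case 1 applies.
T(n) = Theta(n^3).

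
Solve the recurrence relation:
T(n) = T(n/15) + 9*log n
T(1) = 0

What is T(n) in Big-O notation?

Each of the log_15(n) levels adds O(log n). T(n) = O(log^2 n).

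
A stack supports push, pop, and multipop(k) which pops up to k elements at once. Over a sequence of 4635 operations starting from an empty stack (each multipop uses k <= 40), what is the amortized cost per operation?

Each element is pushed exactly once and popped at most once (whether by pop or as part of a multipop). So the total number of individual pops over the whole sequence is at most the number of pushes, which is at most 4635. Total work <= 2 * 4635, hence O(1) amortized per operation.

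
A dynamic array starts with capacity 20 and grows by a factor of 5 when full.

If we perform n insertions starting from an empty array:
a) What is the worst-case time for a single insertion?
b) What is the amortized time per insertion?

(a) Worst-case single insertion: O(n) -- when the array is full at capacity c, the resize copies all c elements, and c can be Theta(n).
(b) Resizes happen at sizes 20, 100, 500, ... Total copy cost for n insertions: 20 + 100 + ... = O(n) (geometric series with ratio 1/5). Amortized cost per insertion: O(n)/n = O(1).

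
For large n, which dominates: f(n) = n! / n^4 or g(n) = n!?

g(n) = n! grows faster: the ratio n!/(n!/n^4) = n^4 -> infinity.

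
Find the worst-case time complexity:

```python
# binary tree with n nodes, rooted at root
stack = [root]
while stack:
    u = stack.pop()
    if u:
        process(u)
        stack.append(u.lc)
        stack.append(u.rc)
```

Time complexity: O(n).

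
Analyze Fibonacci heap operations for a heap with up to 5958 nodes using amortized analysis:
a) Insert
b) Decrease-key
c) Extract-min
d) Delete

Fibonacci heaps use lazy consolidation. Potential function Phi = t + 2m (t = number of trees, m = marked nodes).
- Insert: O(1) actual, Delta Phi = +1 (one new tree) => O(1) amortized.
- Decrease-key: with c cascading cuts, actual cost is O(c); Delta Phi <= c - 2(c-1) + 2 = 4 - c (c new trees; >= c-1 marks cleared; <= 1 new mark). Amortized O(c) + (4 - c) = O(1).
- Extract-min: O(D(n) + t) actual; consolidation drops t to <= D(n)+1, so Delta Phi pays for the t term. D(n) = O(log n) for n = 5958 => O(log n) amortized.
- Delete: decrease-key to -inf then extract-min = O(log n).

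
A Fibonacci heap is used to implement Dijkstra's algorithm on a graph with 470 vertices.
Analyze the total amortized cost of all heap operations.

Dijkstra performs 470 insert, 470 extract-min, and at most E decrease-key operations. With Fibonacci heap: insert O(1) amortized, extract-min O(log n) amortized, decrease-key O(1) amortized. Total with n = 470: O(n * 1 + n * log n + E * 1) = O(n log n + E).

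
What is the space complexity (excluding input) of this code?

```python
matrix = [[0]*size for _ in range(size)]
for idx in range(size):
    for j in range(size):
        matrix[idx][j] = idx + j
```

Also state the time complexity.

Space complexity: O(n^2).
A 2D structure of size n x n is allocated.
Time complexity: O(n^2).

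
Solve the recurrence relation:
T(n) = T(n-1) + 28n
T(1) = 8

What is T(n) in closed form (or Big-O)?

Unrolling: T(n) = 8 + 28*(2 + 3 + ... + n) = 8 + 28*(n(n+1)/2 - 1) = O(n^2).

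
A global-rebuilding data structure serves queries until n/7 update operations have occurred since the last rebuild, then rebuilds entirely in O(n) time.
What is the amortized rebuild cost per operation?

The O(n) rebuild is triggered by n/7 operations, so each contributes O(n)/(n/7) = O(7) = O(1) to the rebuild cost.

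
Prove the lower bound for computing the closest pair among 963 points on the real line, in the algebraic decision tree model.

Reduction from element distinctness: given 963 reals, the closest-pair distance is 0 iff two are equal. Element distinctness has an Omega(n log n) lower bound in the algebraic decision tree model (Ben-Or). Therefore closest pair on a line also requires Omega(n log n). Sorting then a linear scan achieves this.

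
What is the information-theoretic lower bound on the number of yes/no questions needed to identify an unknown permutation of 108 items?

There are 108! = 1324641819451828974499891837121832599810209360673358065686551152497461815091591578895743130235002378688844343005686404521144382704205360039762937774080000000000000000000000000 permutations. Each yes/no question gives at most 1 bit, so at least ceil(log_2(1324641819451828974499891837121832599810209360673358065686551152497461815091591578895743130235002378688844343005686404521144382704205360039762937774080000000000000000000000000)) = 579 questions are needed.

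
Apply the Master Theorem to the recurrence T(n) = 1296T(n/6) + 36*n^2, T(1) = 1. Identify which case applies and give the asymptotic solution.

a=1296, b=6, f(n)=36*n^2.
log_6(1296) = 4 > 2.
Since f(n) = O(n^2) is polynomially smaller than n^4, Case 1 applies.
T(n) = Theta(n^4).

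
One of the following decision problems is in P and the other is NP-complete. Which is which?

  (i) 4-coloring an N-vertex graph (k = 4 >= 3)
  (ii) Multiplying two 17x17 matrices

(i) is NP-complete: graph k-coloring for k>=3 is NP-complete by reduction from 3-SAT.
(ii) is P: the schoolbook algorithm runs in O(n^3).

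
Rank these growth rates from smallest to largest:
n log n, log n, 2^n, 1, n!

Ordered by growth rate: 1 < log n < n log n < 2^n < n!.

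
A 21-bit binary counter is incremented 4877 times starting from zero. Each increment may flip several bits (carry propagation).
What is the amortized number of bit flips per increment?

Bit i flips on every 2^i-th increment, so over 4877 increments bit i flips floor(4877/2^i) times. Summing over i: total flips < 2 * 4877. Amortized: < 2 = O(1) per increment.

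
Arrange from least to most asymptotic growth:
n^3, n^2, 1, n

Ordered by growth rate: 1 < n < n^2 < n^3.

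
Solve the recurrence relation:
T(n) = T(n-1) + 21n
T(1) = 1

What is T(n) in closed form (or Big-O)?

Unrolling: T(n) = 1 + 21*(2 + 3 + ... + n) = 1 + 21*(n(n+1)/2 - 1) = O(n^2).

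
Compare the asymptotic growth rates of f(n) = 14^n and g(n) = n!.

g(n) = n! grows faster: n!/14^n -> infinity by Stirling.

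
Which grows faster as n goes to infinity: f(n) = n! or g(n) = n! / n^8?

f(n) = n! grows faster: the ratio n!/(n!/n^8) = n^8 -> infinity.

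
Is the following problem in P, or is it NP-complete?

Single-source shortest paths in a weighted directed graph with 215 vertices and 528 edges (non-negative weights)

This problem is in P: Dijkstra's algorithm runs in O((V+E) log V).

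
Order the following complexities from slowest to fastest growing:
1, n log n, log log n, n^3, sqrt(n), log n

Ordered by growth rate: 1 < log log n < log n < sqrt(n) < n log n < n^3.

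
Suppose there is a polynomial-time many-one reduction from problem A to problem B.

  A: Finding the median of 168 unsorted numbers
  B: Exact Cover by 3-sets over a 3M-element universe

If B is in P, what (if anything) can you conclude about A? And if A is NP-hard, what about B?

A poly-time reduction A <=_p B means any A-instance can be transformed to a B-instance in poly time.
If B is in P: compose the reduction with B's poly-time algorithm to solve A in poly time, so A is in P.
If A is NP-hard: every NP problem reduces to A, which reduces to B; composing reductions, every NP problem reduces to B, so B is NP-hard.
(Here in fact A is P and B is NP-complete.)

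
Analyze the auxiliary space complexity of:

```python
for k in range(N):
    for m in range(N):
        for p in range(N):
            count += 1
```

Space complexity: O(1).
Only a constant amount of auxiliary storage is used; nothing grows with n.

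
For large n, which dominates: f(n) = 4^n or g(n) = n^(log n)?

f(n) = 4^n grows faster: take logs: log(n^(log n)) = (log n)^2, log(4^n) = n log 4; n dominates (log n)^2.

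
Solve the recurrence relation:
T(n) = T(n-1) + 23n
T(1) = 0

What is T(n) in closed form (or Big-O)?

Unrolling: T(n) = 0 + 23*(2 + 3 + ... + n) = 0 + 23*(n(n+1)/2 - 1) = O(n^2).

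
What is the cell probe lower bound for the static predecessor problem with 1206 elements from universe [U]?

The Patrascu-Thorup lower bound shows any data structure on n = 1206 elements using O(n * polylog(n)) space requires Omega(log log U) query time. van Emde Boas trees achieve O(log log U) with O(U) space.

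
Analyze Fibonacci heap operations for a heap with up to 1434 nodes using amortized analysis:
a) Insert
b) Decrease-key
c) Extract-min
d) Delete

Fibonacci heaps use lazy consolidation. Potential function Phi = t + 2m (t = number of trees, m = marked nodes).
- Insert: O(1) actual, Delta Phi = +1 (one new tree) => O(1) amortized.
- Decrease-key: with c cascading cuts, actual cost is O(c); Delta Phi <= c - 2(c-1) + 2 = 4 - c (c new trees; >= c-1 marks cleared; <= 1 new mark). Amortized O(c) + (4 - c) = O(1).
- Extract-min: O(D(n) + t) actual; consolidation drops t to <= D(n)+1, so Delta Phi pays for the t term. D(n) = O(log n) for n = 1434 => O(log n) amortized.
- Delete: decrease-key to -inf then extract-min = O(log n).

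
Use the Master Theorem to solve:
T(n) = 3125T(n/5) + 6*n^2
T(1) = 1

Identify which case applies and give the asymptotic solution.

a=3125, b=5, f(n)=6*n^2.
log_5(3125) = 5 > 2.
Since f(n) = O(n^2) is polynomially smaller than n^5, Case 1 applies.
T(n) = Theta(n^5).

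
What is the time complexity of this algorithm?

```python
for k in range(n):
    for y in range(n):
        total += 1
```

Time complexity: O(n^2).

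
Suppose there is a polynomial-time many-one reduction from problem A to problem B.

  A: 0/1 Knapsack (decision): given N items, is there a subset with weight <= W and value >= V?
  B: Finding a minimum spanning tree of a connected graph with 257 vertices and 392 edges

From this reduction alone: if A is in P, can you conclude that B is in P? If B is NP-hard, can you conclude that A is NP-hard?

A poly-time reduction A <=_p B transfers tractability DOWN (B easy => A easy) and hardness UP (A hard => B hard), not the reverse.
From A in P, the reduction alone does NOT give B in P: any problem in P trivially reduces to SAT, yet SAT is not known to be in P.
From B NP-hard, the reduction alone does NOT give A NP-hard: again, easy problems reduce to hard ones.
(Here in fact A is NP-complete and B is in P, so no such reduction is known -- its existence would imply P = NP; the analysis concerns only what the assumed reduction would or would not let you conclude.)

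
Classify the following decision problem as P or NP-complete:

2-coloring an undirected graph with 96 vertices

This problem is in P: 2-coloring is bipartiteness testing via BFS, O(V+E).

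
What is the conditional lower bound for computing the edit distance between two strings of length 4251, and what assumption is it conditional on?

Under SETH (the Strong Exponential Time Hypothesis), edit distance on length-4251 strings cannot be computed in O(n^(2-epsilon)) time for any epsilon > 0 (Backurs-Indyk). The reduction is from CNF-SAT via the orthogonal vectors problem.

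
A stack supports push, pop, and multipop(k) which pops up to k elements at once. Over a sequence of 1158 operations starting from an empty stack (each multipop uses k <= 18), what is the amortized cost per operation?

Each element is pushed exactly once and popped at most once (whether by pop or as part of a multipop). So the total number of individual pops over the whole sequence is at most the number of pushes, which is at most 1158. Total work <= 2 * 1158, hence O(1) amortized per operation.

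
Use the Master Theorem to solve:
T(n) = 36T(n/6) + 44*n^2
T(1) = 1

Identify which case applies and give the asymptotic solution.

a=36, b=6, f(n)=44*n^2.
log_6(36) = 2, so n^(log_b(a)) = n^2.
f(n) = Theta(n^2), so Case 2 applies.
T(n) = Theta(n^2 log n).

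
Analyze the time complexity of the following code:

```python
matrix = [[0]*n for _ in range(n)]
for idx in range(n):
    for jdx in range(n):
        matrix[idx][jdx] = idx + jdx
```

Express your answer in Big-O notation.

Time complexity: O(n^2).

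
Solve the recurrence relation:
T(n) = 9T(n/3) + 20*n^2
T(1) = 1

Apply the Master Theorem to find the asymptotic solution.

a=9, b=3, f(n)=20*n^2. log_3(9) = 2. Case 2: T(n) = O(n^2 log n).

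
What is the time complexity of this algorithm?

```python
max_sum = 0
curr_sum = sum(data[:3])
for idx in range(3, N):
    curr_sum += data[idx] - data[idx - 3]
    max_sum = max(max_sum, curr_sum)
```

Time complexity: O(n).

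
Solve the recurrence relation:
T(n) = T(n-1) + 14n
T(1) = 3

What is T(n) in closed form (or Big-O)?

Unrolling: T(n) = 3 + 14*(2 + 3 + ... + n) = 3 + 14*(n(n+1)/2 - 1) = O(n^2).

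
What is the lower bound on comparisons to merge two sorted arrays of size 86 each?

To merge two sorted arrays of size 86, we need at least 171 comparisons in the worst case. An adversary can force every element to be compared.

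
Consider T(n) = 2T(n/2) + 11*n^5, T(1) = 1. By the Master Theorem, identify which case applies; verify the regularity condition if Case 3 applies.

a=2, b=2, f(n)=11*n^5.
log_2(2) = 1 < 5.
f(n) = Omega(n^(1+epsilon)) for some epsilon > 0, so Case 3 is the candidate.
Regularity: a*f(n/b) = 2*11*(n/2)^5 = (2/32)*11*n^5 <= c*f(n) with c = 2/32 < 1. Satisfied.
Case 3: T(n) = Theta(n^5).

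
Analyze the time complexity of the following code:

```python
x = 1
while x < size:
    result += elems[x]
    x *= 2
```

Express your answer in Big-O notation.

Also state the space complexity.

Time complexity: O(log n).
Space complexity: O(1).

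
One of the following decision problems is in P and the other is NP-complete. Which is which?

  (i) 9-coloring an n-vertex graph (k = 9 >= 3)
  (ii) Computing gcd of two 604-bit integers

(i) is NP-complete: graph k-coloring for k>=3 is NP-complete by reduction from 3-SAT.
(ii) is P: the Euclidean algorithm runs in polynomial time in the bit-length.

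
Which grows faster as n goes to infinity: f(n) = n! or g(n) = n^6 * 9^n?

f(n) = n! grows faster: by Stirling n! ~ (n/e)^n sqrt(2*pi*n); (n/e)^n eventually dominates n^6 * 9^n.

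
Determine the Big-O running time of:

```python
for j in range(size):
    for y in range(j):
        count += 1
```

Time complexity: O(n^2).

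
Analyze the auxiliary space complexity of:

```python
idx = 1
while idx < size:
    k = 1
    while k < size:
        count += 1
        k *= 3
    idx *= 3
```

Space complexity: O(1).
Only a constant amount of auxiliary storage is used; nothing grows with n.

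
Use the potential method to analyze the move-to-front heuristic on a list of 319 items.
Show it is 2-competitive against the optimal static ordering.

Let Phi = number of inversions between the MTF list and the optimal static list (0 <= Phi <= C(319,2)). Accessing an element at MTF position k and optimal position j: the move-to-front destroys all k-1 inversions in front of it that are not in front in optimal (>= k-j of them) and creates at most j-1 new ones. Amortized cost <= k + (j-1) - (k-j) = 2j - 1 <= 2 * optimal cost.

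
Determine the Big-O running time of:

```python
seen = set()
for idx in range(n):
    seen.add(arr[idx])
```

Time complexity: O(n).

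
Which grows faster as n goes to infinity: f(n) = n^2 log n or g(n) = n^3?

g(n) = n^3 grows faster: n^3 / (n^2 log n) = n/log n -> infinity.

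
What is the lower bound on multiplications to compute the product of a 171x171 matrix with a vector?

A 171x171 matrix-vector product has 171 inner products of length 171. Output depends on all 171^2 = 29241 matrix entries. At least 29241 multiplications needed.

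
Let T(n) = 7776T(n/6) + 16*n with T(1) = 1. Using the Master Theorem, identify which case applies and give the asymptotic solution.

a=7776, b=6, f(n)=16*n.
log_6(7776) = 5 > 1.
Since f(n) = O(n^1) is polynomially smaller than n^5, Case 1 applies.
T(n) = Theta(n^5).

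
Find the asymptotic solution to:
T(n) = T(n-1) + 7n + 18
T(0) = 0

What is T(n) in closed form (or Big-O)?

Dominant term in sum is 7*sum(i, i=1..n) = 7*n*(n+1)/2 = O(n^2).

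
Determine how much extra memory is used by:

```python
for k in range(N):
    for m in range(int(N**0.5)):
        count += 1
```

Space complexity: O(1).
Only a constant amount of auxiliary storage is used; nothing grows with n.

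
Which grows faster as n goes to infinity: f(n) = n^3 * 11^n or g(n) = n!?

g(n) = n! grows faster: by Stirling n! ~ (n/e)^n sqrt(2*pi*n); (n/e)^n eventually dominates n^3 * 11^n.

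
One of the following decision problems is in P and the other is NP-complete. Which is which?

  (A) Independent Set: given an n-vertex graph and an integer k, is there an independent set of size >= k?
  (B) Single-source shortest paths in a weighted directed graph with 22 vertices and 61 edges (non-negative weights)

(A) is NP-complete: complement of Clique (with k part of the input).
(B) is P: Dijkstra's algorithm runs in O((V+E) log V).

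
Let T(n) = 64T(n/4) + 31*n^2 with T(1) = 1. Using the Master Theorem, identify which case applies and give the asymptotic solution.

a=64, b=4, f(n)=31*n^2.
log_4(64) = 3 > 2.
Since f(n) = O(n^2) is polynomially smaller than n^3, Case 1 applies.
T(n) = Theta(n^3).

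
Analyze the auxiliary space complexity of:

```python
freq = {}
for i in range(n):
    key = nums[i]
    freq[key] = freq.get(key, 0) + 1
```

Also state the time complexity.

Space complexity: O(n).
Auxiliary storage grows linearly with the input size n in the worst case.
Time complexity: O(n).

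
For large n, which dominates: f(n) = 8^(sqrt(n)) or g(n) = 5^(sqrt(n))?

f(n) = 8^(sqrt(n)) grows faster: ratio is (8/5)^(sqrt(n)) -> infinity since 8/5 > 1.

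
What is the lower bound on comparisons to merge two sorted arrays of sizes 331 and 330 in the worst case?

Adversary: with |331 - 330| <= 1 the inputs can be fully interleaved so that every adjacent pair in the merged output comes from different arrays. Then each of the 660 adjacent pairs must be directly compared, or the algorithm cannot determine their relative order. Standard merge meets this bound.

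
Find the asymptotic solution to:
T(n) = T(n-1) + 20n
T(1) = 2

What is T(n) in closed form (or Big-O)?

Unrolling: T(n) = 2 + 20*(2 + 3 + ... + n) = 2 + 20*(n(n+1)/2 - 1) = O(n^2).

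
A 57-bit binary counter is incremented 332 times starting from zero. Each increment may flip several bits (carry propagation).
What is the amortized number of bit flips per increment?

Bit i flips on every 2^i-th increment, so over 332 increments bit i flips floor(332/2^i) times. Summing over i: total flips < 2 * 332. Amortized: < 2 = O(1) per increment.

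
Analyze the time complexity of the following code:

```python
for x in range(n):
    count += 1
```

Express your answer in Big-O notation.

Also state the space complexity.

Time complexity: O(n).
Space complexity: O(1).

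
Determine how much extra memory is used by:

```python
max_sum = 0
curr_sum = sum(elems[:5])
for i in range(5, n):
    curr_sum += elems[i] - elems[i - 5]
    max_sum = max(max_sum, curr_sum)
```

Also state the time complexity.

Space complexity: O(1).
Only a constant amount of auxiliary storage is used; nothing grows with n.
Time complexity: O(n).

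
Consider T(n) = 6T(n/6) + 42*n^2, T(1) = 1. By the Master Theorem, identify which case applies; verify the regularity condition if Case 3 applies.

a=6, b=6, f(n)=42*n^2.
log_6(6) = 1 < 2.
f(n) = Omega(n^(1+epsilon)) for some epsilon > 0, so Case 3 is the candidate.
Regularity: a*f(n/b) = 6*42*(n/6)^2 = (6/36)*42*n^2 <= c*f(n) with c = 6/36 < 1. Satisfied.
Case 3: T(n) = Theta(n^2).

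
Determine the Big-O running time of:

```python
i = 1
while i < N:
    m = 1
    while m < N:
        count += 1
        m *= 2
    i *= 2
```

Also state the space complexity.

Time complexity: O(log^2 n).
Space complexity: O(1).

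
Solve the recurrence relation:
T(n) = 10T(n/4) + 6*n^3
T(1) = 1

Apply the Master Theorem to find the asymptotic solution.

a=10, b=4, f(n)=6*n^3. log_4(10) = 1.661 < 3. Case 3: T(n) = O(n^3).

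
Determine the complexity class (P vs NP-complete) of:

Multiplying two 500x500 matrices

This problem is in P: the schoolbook algorithm runs in O(n^3).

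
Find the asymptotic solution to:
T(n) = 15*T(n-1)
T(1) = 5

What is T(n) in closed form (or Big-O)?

Each step multiplies by 15. T(n) = T(1)*15^(n-1) = 5*15^(n-1).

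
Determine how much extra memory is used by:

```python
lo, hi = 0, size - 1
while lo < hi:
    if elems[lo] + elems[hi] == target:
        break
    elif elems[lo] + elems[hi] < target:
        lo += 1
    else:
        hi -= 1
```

Space complexity: O(1).
Only a constant amount of auxiliary storage is used; nothing grows with n.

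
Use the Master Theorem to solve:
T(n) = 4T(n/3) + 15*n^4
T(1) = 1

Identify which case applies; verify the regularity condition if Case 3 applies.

a=4, b=3, f(n)=15*n^4.
log_3(4) = 1.262 < 4.
f(n) = Omega(n^(1.262+epsilon)) for some epsilon > 0, so Case 3 is the candidate.
Regularity: a*f(n/b) = 4*15*(n/3)^4 = (4/81)*15*n^4 <= c*f(n) with c = 4/81 < 1. Satisfied.
Case 3: T(n) = Theta(n^4).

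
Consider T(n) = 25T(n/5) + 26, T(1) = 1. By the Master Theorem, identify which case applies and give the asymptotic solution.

a=25, b=5, f(n)=26.
log_5(25) = 2 > 0.
Since f(n) = O(n^0) is polynomially smaller than n^2, Case 1 applies.
T(n) = Theta(n^2).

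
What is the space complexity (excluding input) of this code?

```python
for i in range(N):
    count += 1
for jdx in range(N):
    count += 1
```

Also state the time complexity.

Space complexity: O(1).
Only a constant amount of auxiliary storage is used; nothing grows with n.
Time complexity: O(n).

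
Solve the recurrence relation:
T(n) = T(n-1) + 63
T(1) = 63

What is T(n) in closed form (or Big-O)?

Unrolling: T(n) = T(n-1) + 63 = T(n-2) + 2*63 = ... = T(1) + (n-1)*63 = 63 + (n-1)*63 = 63n.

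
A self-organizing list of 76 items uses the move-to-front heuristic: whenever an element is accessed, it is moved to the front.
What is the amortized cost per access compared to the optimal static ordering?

With potential Phi = number of inversions between the MTF list and the optimal static list (at most C(76,2)), each access has amortized cost at most 2 * (cost under optimal static ordering). This is the move-to-front 2-competitiveness result.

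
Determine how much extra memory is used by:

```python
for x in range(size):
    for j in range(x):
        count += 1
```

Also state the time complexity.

Space complexity: O(1).
Only a constant amount of auxiliary storage is used; nothing grows with n.
Time complexity: O(n^2).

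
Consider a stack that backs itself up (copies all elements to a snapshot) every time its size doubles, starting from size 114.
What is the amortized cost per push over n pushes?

Backups occur at sizes 114, 228, 456, ..., copying 114 + 228 + 456 + ... <= 2n elements total (geometric series). Spread over n pushes, the amortized backup cost is O(1) per push.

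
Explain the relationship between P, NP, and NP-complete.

P: solvable in polynomial time. NP: verifiable in polynomial time. NP-complete: in NP and at least as hard as every problem in NP (via polynomial reduction). P is a subset of NP. If any NP-complete problem is in P, then P = NP.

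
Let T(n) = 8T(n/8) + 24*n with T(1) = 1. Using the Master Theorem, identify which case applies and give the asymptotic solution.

a=8, b=8, f(n)=24*n.
log_8(8) = 1, so n^(log_b(a)) = n.
f(n) = Theta(n), so Case 2 applies.
T(n) = Theta(n log n).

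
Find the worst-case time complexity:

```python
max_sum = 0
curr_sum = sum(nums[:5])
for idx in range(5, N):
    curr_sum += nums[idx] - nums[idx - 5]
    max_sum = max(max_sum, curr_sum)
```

Time complexity: O(n).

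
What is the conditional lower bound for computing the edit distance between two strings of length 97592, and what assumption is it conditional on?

Under SETH (the Strong Exponential Time Hypothesis), edit distance on length-97592 strings cannot be computed in O(n^(2-epsilon)) time for any epsilon > 0 (Backurs-Indyk). The reduction is from CNF-SAT via the orthogonal vectors problem.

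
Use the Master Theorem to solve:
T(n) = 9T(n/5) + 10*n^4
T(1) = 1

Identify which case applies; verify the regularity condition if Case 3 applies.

a=9, b=5, f(n)=10*n^4.
log_5(9) = 1.365 < 4.
f(n) = Omega(n^(1.365+epsilon)) for some epsilon > 0, so Case 3 is the candidate.
Regularity: a*f(n/b) = 9*10*(n/5)^4 = (9/625)*10*n^4 <= c*f(n) with c = 9/625 < 1. Satisfied.
Case 3: T(n) = Theta(n^4).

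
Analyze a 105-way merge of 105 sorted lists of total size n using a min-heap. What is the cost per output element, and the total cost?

Maintain a min-heap of size 105 holding the current head of each list. Each output step does one extract-min (O(log 105)) and one insert of that list's next element (O(log 105)). Each of the n elements passes through the heap exactly once, so the total cost is O(n log 105), i.e. O(log 105) per output element.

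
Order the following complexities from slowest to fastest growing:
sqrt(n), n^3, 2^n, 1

Ordered by growth rate: 1 < sqrt(n) < n^3 < 2^n.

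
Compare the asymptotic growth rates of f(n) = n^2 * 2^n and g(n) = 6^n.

g(n) = 6^n grows faster: 6^n / (n^2 2^n) = (6/2)^n / n^2 -> infinity since 6/2 > 1.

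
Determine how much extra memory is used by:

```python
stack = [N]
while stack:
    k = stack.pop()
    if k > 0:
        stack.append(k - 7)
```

Space complexity: O(1).
Only a constant amount of auxiliary storage is used; nothing grows with n.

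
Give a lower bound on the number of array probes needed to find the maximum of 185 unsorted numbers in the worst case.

Adversary: any unprobed cell could hold a value larger than everything seen so far. If fewer than 185 cells are probed, the adversary places the max in an unprobed cell. So all 185 cells must be examined; together with 185-1 comparisons this is tight.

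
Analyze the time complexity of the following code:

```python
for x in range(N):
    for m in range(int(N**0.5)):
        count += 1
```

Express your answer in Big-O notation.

Time complexity: O(n * sqrt(n)).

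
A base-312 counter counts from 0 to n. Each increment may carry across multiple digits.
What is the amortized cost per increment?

Digit at position i changes every 312^i increments. Total digit changes over n increments: n * 312/(312-1) = O(n). Amortized: O(1).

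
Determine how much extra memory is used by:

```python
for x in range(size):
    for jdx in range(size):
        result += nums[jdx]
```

Space complexity: O(1).
Only a constant amount of auxiliary storage is used; nothing grows with n.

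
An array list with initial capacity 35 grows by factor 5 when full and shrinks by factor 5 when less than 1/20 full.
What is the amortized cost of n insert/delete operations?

Using potential function Phi = |5*size - capacity|. Resizing costs are offset by potential release. Amortized O(1) per operation.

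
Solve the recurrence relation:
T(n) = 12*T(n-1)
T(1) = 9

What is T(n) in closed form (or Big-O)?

Each step multiplies by 12. T(n) = T(1)*12^(n-1) = 9*12^(n-1).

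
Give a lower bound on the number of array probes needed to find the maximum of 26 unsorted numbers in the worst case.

Adversary: any unprobed cell could hold a value larger than everything seen so far. If fewer than 26 cells are probed, the adversary places the max in an unprobed cell. So all 26 cells must be examined; together with 26-1 comparisons this is tight.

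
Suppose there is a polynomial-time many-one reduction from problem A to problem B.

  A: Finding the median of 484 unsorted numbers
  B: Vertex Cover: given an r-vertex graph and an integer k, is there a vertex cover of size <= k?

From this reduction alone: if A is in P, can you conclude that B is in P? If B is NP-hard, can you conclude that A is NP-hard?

A poly-time reduction A <=_p B transfers tractability DOWN (B easy => A easy) and hardness UP (A hard => B hard), not the reverse.
From A in P, the reduction alone does NOT give B in P: any problem in P trivially reduces to SAT, yet SAT is not known to be in P.
From B NP-hard, the reduction alone does NOT give A NP-hard: again, easy problems reduce to hard ones.
(Here in fact A is P and B is NP-complete.)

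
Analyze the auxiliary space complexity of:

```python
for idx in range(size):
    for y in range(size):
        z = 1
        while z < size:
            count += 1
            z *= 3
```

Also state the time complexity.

Space complexity: O(1).
Only a constant amount of auxiliary storage is used; nothing grows with n.
Time complexity: O(n^2 log n).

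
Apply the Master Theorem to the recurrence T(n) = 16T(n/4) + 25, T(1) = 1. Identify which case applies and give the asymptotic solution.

a=16, b=4, f(n)=25.
log_4(16) = 2 > 0.
Since f(n) = O(n^0) is polynomially smaller than n^2, Case 1 applies.
T(n) = Theta(n^2).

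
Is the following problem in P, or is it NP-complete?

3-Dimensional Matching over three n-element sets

This problem is NP-complete: one of Karp's 21 NP-complete problems.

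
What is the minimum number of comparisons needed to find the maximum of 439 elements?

Finding the maximum requires 438 comparisons. Each comparison eliminates exactly one candidate. With 439 candidates, we need 438 eliminations.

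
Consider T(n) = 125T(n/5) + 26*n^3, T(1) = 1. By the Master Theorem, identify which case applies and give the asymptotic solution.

a=125, b=5, f(n)=26*n^3.
log_5(125) = 3, so n^(log_b(a)) = n^3.
f(n) = Theta(n^3), so Case 2 applies.
T(n) = Theta(n^3 log n).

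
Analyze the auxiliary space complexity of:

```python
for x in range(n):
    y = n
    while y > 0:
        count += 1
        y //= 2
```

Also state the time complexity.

Space complexity: O(1).
Only a constant amount of auxiliary storage is used; nothing grows with n.
Time complexity: O(n log n).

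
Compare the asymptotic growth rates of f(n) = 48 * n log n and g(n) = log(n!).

f(n) = 48 * n log n and g(n) = log(n!) are Theta of each other: Stirling: log(n!) = n log n - n + O(log n) = Theta(n log n); the constant 48 doesn't change the Theta class.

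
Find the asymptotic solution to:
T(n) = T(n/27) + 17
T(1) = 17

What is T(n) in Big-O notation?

Each step divides n by 27 and adds 17. After log_27(n) steps, T(n) = O(log n).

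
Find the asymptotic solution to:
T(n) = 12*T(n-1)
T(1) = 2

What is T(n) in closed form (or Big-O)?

Each step multiplies by 12. T(n) = T(1)*12^(n-1) = 2*12^(n-1).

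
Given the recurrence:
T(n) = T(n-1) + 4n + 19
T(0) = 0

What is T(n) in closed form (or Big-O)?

Dominant term in sum is 4*sum(i, i=1..n) = 4*n*(n+1)/2 = O(n^2).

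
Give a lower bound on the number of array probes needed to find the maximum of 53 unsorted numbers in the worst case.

Adversary: any unprobed cell could hold a value larger than everything seen so far. If fewer than 53 cells are probed, the adversary places the max in an unprobed cell. So all 53 cells must be examined; together with 53-1 comparisons this is tight.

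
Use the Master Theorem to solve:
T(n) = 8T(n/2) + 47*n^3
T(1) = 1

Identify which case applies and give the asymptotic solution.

a=8, b=2, f(n)=47*n^3.
log_2(8) = 3, so n^(log_b(a)) = n^3.
f(n) = Theta(n^3), so Case 2 applies.
T(n) = Theta(n^3 log n).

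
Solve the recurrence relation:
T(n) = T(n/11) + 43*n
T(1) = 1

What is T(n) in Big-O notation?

Geometric series: 43*n*(1 + 1/11 + 1/11^2 + ...) = O(n). T(n) = O(n).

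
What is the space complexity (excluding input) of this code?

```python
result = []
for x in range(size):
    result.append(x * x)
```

Space complexity: O(n).
Auxiliary storage grows linearly with the input size n in the worst case.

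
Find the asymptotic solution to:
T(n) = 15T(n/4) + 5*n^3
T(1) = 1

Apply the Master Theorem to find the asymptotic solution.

a=15, b=4, f(n)=5*n^3. log_4(15) = 1.953 < 3. Case 3: T(n) = O(n^3).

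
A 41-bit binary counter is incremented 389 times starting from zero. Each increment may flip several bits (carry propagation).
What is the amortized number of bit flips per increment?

Bit i flips on every 2^i-th increment, so over 389 increments bit i flips floor(389/2^i) times. Summing over i: total flips < 2 * 389. Amortized: < 2 = O(1) per increment.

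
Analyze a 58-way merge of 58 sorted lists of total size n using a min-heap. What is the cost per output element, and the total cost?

Maintain a min-heap of size 58 holding the current head of each list. Each output step does one extract-min (O(log 58)) and one insert of that list's next element (O(log 58)). Each of the n elements passes through the heap exactly once, so the total cost is O(n log 58), i.e. O(log 58) per output element.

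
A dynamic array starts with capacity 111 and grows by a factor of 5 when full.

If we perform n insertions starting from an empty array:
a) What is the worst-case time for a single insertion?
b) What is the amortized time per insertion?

(a) Worst-case single insertion: O(n) -- when the array is full at capacity c, the resize copies all c elements, and c can be Theta(n).
(b) Resizes happen at sizes 111, 555, 2775, ... Total copy cost for n insertions: 111 + 555 + ... = O(n) (geometric series with ratio 1/5). Amortized cost per insertion: O(n)/n = O(1).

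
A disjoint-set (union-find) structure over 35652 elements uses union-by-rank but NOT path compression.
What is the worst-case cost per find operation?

Union-by-rank alone keeps every tree's height <= log_2(35652) ~= 15.1. Each find traverses from a node to its root, costing O(height) = O(log n). Without path compression this bound is tight.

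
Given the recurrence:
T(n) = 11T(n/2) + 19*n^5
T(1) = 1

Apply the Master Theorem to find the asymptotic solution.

a=11, b=2, f(n)=19*n^5. log_2(11) = 3.459 < 5. Case 3: T(n) = O(n^5).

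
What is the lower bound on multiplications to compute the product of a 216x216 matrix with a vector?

A 216x216 matrix-vector product has 216 inner products of length 216. Output depends on all 216^2 = 46656 matrix entries. At least 46656 multiplications needed.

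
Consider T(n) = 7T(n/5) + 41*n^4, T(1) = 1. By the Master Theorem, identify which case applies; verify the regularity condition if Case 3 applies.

a=7, b=5, f(n)=41*n^4.
log_5(7) = 1.209 < 4.
f(n) = Omega(n^(1.209+epsilon)) for some epsilon > 0, so Case 3 is the candidate.
Regularity: a*f(n/b) = 7*41*(n/5)^4 = (7/625)*41*n^4 <= c*f(n) with c = 7/625 < 1. Satisfied.
Case 3: T(n) = Theta(n^4).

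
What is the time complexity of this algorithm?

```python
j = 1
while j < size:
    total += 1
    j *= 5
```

Time complexity: O(log n).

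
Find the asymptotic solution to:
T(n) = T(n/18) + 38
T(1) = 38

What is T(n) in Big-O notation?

Each step divides n by 18 and adds 38. After log_18(n) steps, T(n) = O(log n).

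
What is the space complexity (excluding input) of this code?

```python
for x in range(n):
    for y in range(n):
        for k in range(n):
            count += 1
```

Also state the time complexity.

Space complexity: O(1).
Only a constant amount of auxiliary storage is used; nothing grows with n.
Time complexity: O(n^3).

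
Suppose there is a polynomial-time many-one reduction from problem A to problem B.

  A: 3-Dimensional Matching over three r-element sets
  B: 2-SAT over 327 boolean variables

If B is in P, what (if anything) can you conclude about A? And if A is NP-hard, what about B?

A poly-time reduction A <=_p B means any A-instance can be transformed to a B-instance in poly time.
If B is in P: compose the reduction with B's poly-time algorithm to solve A in poly time, so A is in P.
If A is NP-hard: every NP problem reduces to A, which reduces to B; composing reductions, every NP problem reduces to B, so B is NP-hard.
(Here in fact A is NP-complete and B is in P, so no such reduction is known -- its existence would imply P = NP; the analysis concerns only what the assumed reduction would or would not let you conclude.)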